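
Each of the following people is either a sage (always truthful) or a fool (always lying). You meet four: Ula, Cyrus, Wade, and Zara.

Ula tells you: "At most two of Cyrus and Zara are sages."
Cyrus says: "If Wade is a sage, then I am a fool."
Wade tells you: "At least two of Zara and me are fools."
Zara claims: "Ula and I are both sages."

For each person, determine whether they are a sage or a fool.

Ula: sage, Cyrus: sage, Wade: fool, Zara: sage

Regardless of anyone's role, Ula's statement is true, so Ula is a sage.
Consider Cyrus. Suppose Cyrus is a fool.
Then Cyrus's own statement would have to be false, but it can't be — contradiction.
So Cyrus is a sage.
Consider Wade. Suppose Wade is a sage.
Then Cyrus's statement comes out false, contradicting Cyrus being a sage.
So Wade is a fool.
Consider Zara. Suppose Zara is a fool.
Then Wade's statement comes out true, contradicting Wade being a fool.
So Zara is a sage.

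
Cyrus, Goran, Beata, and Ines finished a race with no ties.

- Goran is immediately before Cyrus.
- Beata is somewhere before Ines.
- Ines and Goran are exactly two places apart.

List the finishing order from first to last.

From clue 1: Cyrus is in {2,3,4}.
From clues 1–2: Beata is in {1,3}.
From clues 1–3: Beata → place 1, Goran → place 2, Cyrus → place 3, Ines → place 4.

Beata, Goran, Cyrus, Ines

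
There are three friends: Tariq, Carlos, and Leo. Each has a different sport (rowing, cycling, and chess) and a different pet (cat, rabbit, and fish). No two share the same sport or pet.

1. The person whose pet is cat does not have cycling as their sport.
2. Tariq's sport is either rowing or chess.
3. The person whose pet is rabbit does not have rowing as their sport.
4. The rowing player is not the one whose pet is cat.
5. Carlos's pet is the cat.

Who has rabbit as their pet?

Leo

With clues 1–4, Tariq is impossible for the one with pet rabbit.
With clues 1–5, Carlos is impossible for the one with pet rabbit.
That leaves Leo.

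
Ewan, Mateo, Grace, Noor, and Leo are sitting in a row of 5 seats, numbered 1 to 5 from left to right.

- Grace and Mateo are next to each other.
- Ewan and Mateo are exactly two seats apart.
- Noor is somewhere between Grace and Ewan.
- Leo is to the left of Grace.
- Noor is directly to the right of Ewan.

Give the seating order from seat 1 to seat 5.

Leo, Ewan, Noor, Mateo, Grace

From clues 1–3: Leo is in {1,5}.
From clues 1–4: Leo → seat 1.
From clues 1–5: Ewan → seat 2, Noor → seat 3, Mateo → seat 4, Grace → seat 5.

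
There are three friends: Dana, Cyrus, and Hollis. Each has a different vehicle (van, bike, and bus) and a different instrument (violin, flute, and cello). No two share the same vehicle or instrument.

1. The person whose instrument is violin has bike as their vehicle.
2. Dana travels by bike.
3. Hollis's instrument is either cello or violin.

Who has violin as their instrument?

Dana

With clues 1–2, Cyrus and Hollis are impossible for the one with instrument violin.
That leaves Dana.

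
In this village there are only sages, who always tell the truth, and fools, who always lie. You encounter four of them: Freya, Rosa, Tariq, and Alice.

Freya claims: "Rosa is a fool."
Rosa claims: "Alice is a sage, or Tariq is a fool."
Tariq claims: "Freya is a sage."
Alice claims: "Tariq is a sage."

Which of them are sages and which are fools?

Freya: fool, Rosa: sage, Tariq: fool, Alice: fool

Consider Freya. Suppose Freya is a sage.
Then no assignment of the remaining roles makes every statement match its speaker's type — contradiction.
So Freya is a fool.
With that fixed, Tariq's statement is false, so Tariq is a fool.
With that fixed, Alice's statement is false, so Alice is a fool.
With that fixed, Rosa's statement is true, so Rosa is a sage.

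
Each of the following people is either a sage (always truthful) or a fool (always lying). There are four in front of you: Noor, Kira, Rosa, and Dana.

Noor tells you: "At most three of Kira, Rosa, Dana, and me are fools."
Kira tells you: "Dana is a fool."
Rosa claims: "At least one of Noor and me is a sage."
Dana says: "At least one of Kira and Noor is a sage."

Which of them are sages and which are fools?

Noor: sage, Kira: fool, Rosa: sage, Dana: sage

Consider Noor. Suppose Noor is a fool.
Then no assignment of the remaining roles makes every statement match its speaker's type — contradiction.
So Noor is a sage.
With that fixed, Rosa's statement is true, so Rosa is a sage.
With that fixed, Dana's statement is true, so Dana is a sage.
With that fixed, Kira's statement is false, so Kira is a fool.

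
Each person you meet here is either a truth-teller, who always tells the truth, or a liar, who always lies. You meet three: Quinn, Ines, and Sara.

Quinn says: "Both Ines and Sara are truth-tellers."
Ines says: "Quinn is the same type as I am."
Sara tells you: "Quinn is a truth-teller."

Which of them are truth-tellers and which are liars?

Quinn: truth-teller, Ines: truth-teller, Sara: truth-teller

Consider Quinn. Suppose Quinn is a liar.
Then whichever role Ines has, Ines's statement has the wrong truth value — contradiction.
So Quinn is a truth-teller.
With that fixed, Sara's statement is true, so Sara is a truth-teller.
Consider Ines. Suppose Ines is a liar.
Then Quinn's statement comes out false, contradicting Quinn being a truth-teller.
So Ines is a truth-teller.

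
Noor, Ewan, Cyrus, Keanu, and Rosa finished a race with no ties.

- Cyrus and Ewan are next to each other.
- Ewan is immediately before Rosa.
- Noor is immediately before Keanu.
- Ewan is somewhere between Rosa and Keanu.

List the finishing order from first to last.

From clues 1–2: Ewan is in {2,3,4}.
From clues 1–3: Noor is in {1,4}.
From clues 1–4: Noor → place 1, Keanu → place 2, Cyrus → place 3, Ewan → place 4, Rosa → place 5.

Noor, Keanu, Cyrus, Ewan, Rosa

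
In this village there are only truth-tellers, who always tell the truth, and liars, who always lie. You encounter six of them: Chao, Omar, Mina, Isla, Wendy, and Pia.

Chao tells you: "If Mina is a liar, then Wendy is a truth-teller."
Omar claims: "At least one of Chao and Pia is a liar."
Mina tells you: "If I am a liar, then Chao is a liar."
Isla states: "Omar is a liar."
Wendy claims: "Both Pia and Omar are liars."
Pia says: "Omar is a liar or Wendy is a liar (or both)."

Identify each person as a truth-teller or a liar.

Consider Chao. Suppose Chao is a liar.
Then no assignment of the remaining roles makes every statement match its speaker's type — contradiction.
So Chao is a truth-teller.
Consider Omar. Suppose Omar is a truth-teller.
Then no assignment of the remaining roles makes every statement match its speaker's type — contradiction.
So Omar is a liar.
With that fixed, Isla's statement is true, so Isla is a truth-teller.
With that fixed, Pia's statement is true, so Pia is a truth-teller.
With that fixed, Wendy's statement is false, so Wendy is a liar.
Consider Mina. Suppose Mina is a liar.
Then Chao's statement comes out false, contradicting Chao being a truth-teller.
So Mina is a truth-teller.

Chao: truth-teller, Omar: liar, Mina: truth-teller, Isla: truth-teller, Wendy: liar, Pia: truth-teller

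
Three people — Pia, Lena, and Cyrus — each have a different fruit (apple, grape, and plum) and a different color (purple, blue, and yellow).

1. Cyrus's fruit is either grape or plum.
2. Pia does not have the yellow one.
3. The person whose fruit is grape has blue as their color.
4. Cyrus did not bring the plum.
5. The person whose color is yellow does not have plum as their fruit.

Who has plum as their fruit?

With clues 1–4, Cyrus is impossible for the one with fruit plum.
With clues 1–5, Lena is impossible for the one with fruit plum.
That leaves Pia.

Pia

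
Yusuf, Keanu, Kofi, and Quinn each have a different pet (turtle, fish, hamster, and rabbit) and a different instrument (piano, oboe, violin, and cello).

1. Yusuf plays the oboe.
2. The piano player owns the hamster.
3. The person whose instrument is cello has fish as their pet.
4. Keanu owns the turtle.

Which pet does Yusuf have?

rabbit

With clues 1–2, hamster is impossible for Yusuf's pet.
With clues 1–3, fish is impossible for Yusuf's pet.
With clues 1–4, turtle is impossible for Yusuf's pet.
That leaves rabbit.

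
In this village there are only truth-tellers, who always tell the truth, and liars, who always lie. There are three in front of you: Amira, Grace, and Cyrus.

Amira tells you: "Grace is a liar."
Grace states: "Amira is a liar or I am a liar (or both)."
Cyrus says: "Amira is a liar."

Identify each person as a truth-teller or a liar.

Amira: liar, Grace: truth-teller, Cyrus: truth-teller

Consider Amira. Suppose Amira is a truth-teller.
Then whichever role Grace has, Grace's statement has the wrong truth value — contradiction.
So Amira is a liar.
With that fixed, Grace's statement is true, so Grace is a truth-teller.
With that fixed, Cyrus's statement is true, so Cyrus is a truth-teller.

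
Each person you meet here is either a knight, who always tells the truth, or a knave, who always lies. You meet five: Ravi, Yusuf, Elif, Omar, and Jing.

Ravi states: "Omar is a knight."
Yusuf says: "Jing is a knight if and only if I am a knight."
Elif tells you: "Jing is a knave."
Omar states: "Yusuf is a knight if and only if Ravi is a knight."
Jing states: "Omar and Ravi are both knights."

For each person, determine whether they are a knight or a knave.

Consider Ravi. Suppose Ravi is a knave.
Then no assignment of the remaining roles makes every statement match its speaker's type — contradiction.
So Ravi is a knight.
Consider Yusuf. Suppose Yusuf is a knave.
Then no assignment of the remaining roles makes every statement match its speaker's type — contradiction.
So Yusuf is a knight.
With that fixed, Omar's statement is true, so Omar is a knight.
With that fixed, Jing's statement is true, so Jing is a knight.
With that fixed, Elif's statement is false, so Elif is a knave.

Ravi: knight, Yusuf: knight, Elif: knave, Omar: knight, Jing: knight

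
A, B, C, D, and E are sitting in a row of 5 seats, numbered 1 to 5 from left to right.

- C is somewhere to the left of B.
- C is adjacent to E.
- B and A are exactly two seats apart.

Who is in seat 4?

D

With clues 1–3, A, B, C, and E are ruled out for seat 4.
So seat 4 is D.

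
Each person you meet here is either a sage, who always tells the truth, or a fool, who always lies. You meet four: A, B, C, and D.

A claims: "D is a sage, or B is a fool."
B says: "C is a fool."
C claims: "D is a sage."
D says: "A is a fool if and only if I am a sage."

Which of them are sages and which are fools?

A: fool, B: sage, C: fool, D: fool

Consider A. Suppose A is a sage.
Then whichever role D has, D's statement has the wrong truth value — contradiction.
So A is a fool.
Consider B. Suppose B is a fool.
Then A's statement comes out true, contradicting A being a fool.
So B is a sage.
Consider C. Suppose C is a sage.
Then B's statement comes out false, contradicting B being a sage.
So C is a fool.
Consider D. Suppose D is a sage.
Then A's statement comes out true, contradicting A being a fool.
So D is a fool.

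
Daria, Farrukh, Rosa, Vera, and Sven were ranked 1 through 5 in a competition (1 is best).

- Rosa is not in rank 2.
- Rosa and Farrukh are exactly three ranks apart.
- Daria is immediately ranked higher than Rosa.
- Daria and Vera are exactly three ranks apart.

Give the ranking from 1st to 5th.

From clue 1: Rosa is in {1,3,4,5}.
From clues 1–2: Farrukh is in {1,2,4}.
From clues 1–3: Daria is in {3,4}.
From clues 1–4: Vera → rank 1, Farrukh → rank 2, Sven → rank 3, Daria → rank 4, Rosa → rank 5.

Vera, Farrukh, Sven, Daria, Rosa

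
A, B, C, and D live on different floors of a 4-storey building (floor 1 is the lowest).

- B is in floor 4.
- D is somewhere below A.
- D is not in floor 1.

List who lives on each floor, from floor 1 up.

From clue 1: B → floor 4.
From clues 1–2: A is in {2,3}.
From clues 1–3: C → floor 1, D → floor 2, A → floor 3.

C, D, A, B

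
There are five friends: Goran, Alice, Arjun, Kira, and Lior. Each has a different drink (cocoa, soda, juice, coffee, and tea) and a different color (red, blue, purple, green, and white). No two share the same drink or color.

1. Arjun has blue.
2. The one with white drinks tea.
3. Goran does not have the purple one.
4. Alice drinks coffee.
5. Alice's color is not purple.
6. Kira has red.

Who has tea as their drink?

Goran

With clues 1–2, Arjun is impossible for the one with drink tea.
With clues 1–4, Alice is impossible for the one with drink tea.
With clues 1–6, Kira and Lior are impossible for the one with drink tea.
That leaves Goran.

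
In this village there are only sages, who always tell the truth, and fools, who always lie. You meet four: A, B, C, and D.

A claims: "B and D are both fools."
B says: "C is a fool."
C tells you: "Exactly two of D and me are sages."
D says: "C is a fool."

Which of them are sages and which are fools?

Consider A. Suppose A is a sage.
Then no assignment of the remaining roles makes every statement match its speaker's type — contradiction.
So A is a fool.
Consider B. Suppose B is a fool.
Then no assignment of the remaining roles makes every statement match its speaker's type — contradiction.
So B is a sage.
Consider C. Suppose C is a sage.
Then B's statement comes out false, contradicting B being a sage.
So C is a fool.
With that fixed, D's statement is true, so D is a sage.

A: fool, B: sage, C: fool, D: sage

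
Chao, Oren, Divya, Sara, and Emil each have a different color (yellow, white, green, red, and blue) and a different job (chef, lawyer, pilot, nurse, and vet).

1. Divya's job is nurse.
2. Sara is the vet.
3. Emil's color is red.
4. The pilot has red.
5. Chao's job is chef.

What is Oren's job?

lawyer

Clue 1 rules out nurse for Oren's job.
With clues 1–2, vet is impossible for Oren's job.
With clues 1–4, pilot is impossible for Oren's job.
With clues 1–5, chef is impossible for Oren's job.
That leaves lawyer.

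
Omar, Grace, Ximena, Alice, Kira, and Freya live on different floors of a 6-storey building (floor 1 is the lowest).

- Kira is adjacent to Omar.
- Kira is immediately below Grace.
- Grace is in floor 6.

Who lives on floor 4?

Omar

With clues 1–3, Alice, Freya, Grace, Kira, and Ximena are ruled out for floor 4.
So floor 4 is Omar.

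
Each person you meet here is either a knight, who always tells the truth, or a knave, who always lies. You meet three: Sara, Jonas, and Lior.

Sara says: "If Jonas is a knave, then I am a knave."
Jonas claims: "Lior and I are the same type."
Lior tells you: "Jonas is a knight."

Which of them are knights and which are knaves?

Consider Sara. Suppose Sara is a knave.
Then Sara's own statement would have to be false, but it can't be — contradiction.
So Sara is a knight.
Consider Jonas. Suppose Jonas is a knave.
Then Sara's statement comes out false, contradicting Sara being a knight.
So Jonas is a knight.
With that fixed, Lior's statement is true, so Lior is a knight.

Sara: knight, Jonas: knight, Lior: knight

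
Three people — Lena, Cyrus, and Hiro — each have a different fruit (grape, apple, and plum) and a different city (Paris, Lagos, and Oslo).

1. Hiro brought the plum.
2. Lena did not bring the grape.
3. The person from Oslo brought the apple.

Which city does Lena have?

With clues 1–3, Lagos and Paris are impossible for Lena's city.
That leaves Oslo.

Oslo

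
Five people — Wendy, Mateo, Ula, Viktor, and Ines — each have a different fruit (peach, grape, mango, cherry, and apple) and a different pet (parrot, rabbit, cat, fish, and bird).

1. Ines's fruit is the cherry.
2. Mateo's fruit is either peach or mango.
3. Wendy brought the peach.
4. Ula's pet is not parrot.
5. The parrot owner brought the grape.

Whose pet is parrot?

Viktor

With clues 1–4, Ula is impossible for the one with pet parrot.
With clues 1–5, Ines, Mateo, and Wendy are impossible for the one with pet parrot.
That leaves Viktor.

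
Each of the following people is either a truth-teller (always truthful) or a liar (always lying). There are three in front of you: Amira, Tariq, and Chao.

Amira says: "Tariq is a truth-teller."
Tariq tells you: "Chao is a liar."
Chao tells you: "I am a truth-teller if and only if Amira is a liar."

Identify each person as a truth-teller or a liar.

Consider Amira. Suppose Amira is a truth-teller.
Then whichever role Chao has, Chao's statement has the wrong truth value — contradiction.
So Amira is a liar.
Consider Tariq. Suppose Tariq is a truth-teller.
Then Amira's statement comes out true, contradicting Amira being a liar.
So Tariq is a liar.
Consider Chao. Suppose Chao is a liar.
Then Tariq's statement comes out true, contradicting Tariq being a liar.
So Chao is a truth-teller.

Amira: liar, Tariq: liar, Chao: truth-teller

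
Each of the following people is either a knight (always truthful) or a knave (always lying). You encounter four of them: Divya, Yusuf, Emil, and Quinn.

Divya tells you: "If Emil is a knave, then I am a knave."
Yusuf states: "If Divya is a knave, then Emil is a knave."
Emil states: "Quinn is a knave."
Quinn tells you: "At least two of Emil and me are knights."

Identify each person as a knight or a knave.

Divya: knight, Yusuf: knight, Emil: knight, Quinn: knave

Consider Divya. Suppose Divya is a knave.
Then Divya's own statement would have to be false, but it can't be — contradiction.
So Divya is a knight.
With that fixed, Yusuf's statement is true, so Yusuf is a knight.
Consider Emil. Suppose Emil is a knave.
Then Divya's statement comes out false, contradicting Divya being a knight.
So Emil is a knight.
Consider Quinn. Suppose Quinn is a knight.
Then Emil's statement comes out false, contradicting Emil being a knight.
So Quinn is a knave.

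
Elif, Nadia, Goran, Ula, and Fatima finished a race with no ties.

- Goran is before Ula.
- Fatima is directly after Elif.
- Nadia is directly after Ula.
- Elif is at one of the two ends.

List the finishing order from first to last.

From clue 1: Goran is in {1,2,3,4}.
From clues 1–2: Elif is in {1,2,3,4}.
From clues 1–3: Nadia is in {3,5}.
From clues 1–4: Elif → place 1, Fatima → place 2, Goran → place 3, Ula → place 4, Nadia → place 5.

Elif, Fatima, Goran, Ula, Nadia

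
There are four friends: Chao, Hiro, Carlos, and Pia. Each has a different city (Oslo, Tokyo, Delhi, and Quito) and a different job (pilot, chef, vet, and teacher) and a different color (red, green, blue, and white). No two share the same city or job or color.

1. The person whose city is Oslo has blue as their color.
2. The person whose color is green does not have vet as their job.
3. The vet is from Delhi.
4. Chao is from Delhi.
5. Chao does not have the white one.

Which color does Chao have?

With clues 1–4, blue and green are impossible for Chao's color.
With clues 1–5, white is impossible for Chao's color.
That leaves red.

red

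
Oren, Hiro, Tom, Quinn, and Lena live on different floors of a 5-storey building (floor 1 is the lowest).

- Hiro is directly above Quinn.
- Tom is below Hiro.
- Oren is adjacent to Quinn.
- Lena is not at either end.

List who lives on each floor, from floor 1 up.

From clue 1: Hiro is in {2,3,4,5}.
From clues 1–2: Hiro is in {3,4,5}.
From clues 1–3: Oren is in {2,3}.
From clues 1–4: Tom → floor 1, Lena → floor 2, Oren → floor 3, Quinn → floor 4, Hiro → floor 5.

Tom, Lena, Oren, Quinn, Hiro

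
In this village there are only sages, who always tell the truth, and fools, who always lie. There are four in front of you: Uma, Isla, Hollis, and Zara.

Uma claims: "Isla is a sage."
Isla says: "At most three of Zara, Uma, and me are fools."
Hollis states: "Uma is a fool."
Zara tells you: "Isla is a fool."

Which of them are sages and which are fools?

Uma: sage, Isla: sage, Hollis: fool, Zara: fool

Regardless of anyone's role, Isla's statement is true, so Isla is a sage.
With that fixed, Zara's statement is false, so Zara is a fool.
With that fixed, Uma's statement is true, so Uma is a sage.
With that fixed, Hollis's statement is false, so Hollis is a fool.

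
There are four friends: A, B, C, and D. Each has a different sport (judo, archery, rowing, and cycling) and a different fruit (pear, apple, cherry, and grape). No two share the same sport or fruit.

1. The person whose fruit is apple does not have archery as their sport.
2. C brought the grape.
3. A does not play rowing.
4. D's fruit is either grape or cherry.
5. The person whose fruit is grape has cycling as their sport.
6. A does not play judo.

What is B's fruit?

With clues 1–2, grape is impossible for B's fruit.
With clues 1–4, cherry is impossible for B's fruit.
With clues 1–6, pear is impossible for B's fruit.
That leaves apple.

apple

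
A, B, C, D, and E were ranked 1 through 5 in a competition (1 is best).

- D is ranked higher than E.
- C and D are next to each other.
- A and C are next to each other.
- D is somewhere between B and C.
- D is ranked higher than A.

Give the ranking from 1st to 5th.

From clue 1: D is in {1,2,3,4}.
From clues 1–2: E is in {3,4,5}.
From clues 1–3: C is in {2,3}.
From clues 1–4: A is in {1,4}.
From clues 1–5: B → rank 1, D → rank 2, C → rank 3, A → rank 4, E → rank 5.

B, D, C, A, E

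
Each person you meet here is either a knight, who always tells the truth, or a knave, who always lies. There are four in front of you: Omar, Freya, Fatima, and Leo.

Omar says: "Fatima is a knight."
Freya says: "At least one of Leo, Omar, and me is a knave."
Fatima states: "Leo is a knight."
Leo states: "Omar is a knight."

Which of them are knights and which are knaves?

Consider Omar. Suppose Omar is a knight.
Then no assignment of the remaining roles makes every statement match its speaker's type — contradiction.
So Omar is a knave.
With that fixed, Freya's statement is true, so Freya is a knight.
With that fixed, Leo's statement is false, so Leo is a knave.
With that fixed, Fatima's statement is false, so Fatima is a knave.

Omar: knave, Freya: knight, Fatima: knave, Leo: knave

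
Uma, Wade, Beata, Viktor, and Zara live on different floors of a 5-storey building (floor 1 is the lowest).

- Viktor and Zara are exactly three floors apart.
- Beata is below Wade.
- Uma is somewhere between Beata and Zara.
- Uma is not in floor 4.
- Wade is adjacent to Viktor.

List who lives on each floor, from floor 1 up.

Zara, Uma, Beata, Viktor, Wade

From clue 1: Viktor is in {1,2,4,5}.
From clues 1–2: Wade is in {3,4,5}.
From clues 1–3: Uma is in {2,3,4}.
From clues 1–4: Uma is in {2,3}.
From clues 1–5: Zara → floor 1, Uma → floor 2, Beata → floor 3, Viktor → floor 4, Wade → floor 5.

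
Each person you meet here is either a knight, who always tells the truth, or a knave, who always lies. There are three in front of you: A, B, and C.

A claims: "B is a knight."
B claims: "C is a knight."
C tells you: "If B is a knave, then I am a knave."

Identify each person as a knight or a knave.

A: knight, B: knight, C: knight

Consider A. Suppose A is a knave.
Then no assignment of the remaining roles makes every statement match its speaker's type — contradiction.
So A is a knight.
Consider B. Suppose B is a knave.
Then A's statement comes out false, contradicting A being a knight.
So B is a knight.
With that fixed, C's statement is true, so C is a knight.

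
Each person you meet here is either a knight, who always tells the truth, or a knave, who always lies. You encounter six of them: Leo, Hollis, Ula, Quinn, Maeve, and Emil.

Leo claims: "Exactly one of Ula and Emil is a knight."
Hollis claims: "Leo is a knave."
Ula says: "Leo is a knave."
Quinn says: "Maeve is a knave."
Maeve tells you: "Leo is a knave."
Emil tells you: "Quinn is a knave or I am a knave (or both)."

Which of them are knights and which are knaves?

Leo: knave, Hollis: knight, Ula: knight, Quinn: knave, Maeve: knight, Emil: knight

Consider Leo. Suppose Leo is a knight.
Then no assignment of the remaining roles makes every statement match its speaker's type — contradiction.
So Leo is a knave.
With that fixed, Hollis's statement is true, so Hollis is a knight.
With that fixed, Ula's statement is true, so Ula is a knight.
With that fixed, Maeve's statement is true, so Maeve is a knight.
With that fixed, Quinn's statement is false, so Quinn is a knave.
With that fixed, Emil's statement is true, so Emil is a knight.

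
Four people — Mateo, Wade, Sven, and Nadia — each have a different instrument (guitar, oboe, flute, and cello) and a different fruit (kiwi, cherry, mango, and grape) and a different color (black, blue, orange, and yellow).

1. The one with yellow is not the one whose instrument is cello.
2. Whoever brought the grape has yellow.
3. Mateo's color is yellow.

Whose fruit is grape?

With clues 1–3, Nadia, Sven, and Wade are impossible for the one with fruit grape.
That leaves Mateo.

Mateo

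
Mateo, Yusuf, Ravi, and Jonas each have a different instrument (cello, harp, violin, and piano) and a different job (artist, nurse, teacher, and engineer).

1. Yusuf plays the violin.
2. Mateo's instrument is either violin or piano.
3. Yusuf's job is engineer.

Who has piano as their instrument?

Clue 1 rules out Yusuf for the one with instrument piano.
With clues 1–2, Jonas and Ravi are impossible for the one with instrument piano.
That leaves Mateo.

Mateo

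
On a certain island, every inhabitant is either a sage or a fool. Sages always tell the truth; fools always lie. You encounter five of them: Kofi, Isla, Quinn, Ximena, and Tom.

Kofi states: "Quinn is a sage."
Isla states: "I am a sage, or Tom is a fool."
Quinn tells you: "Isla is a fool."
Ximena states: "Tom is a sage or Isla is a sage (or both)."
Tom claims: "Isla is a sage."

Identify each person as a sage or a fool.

Consider Kofi. Suppose Kofi is a sage.
Then no assignment of the remaining roles makes every statement match its speaker's type — contradiction.
So Kofi is a fool.
Consider Isla. Suppose Isla is a fool.
Then no assignment of the remaining roles makes every statement match its speaker's type — contradiction.
So Isla is a sage.
With that fixed, Quinn's statement is false, so Quinn is a fool.
With that fixed, Ximena's statement is true, so Ximena is a sage.
With that fixed, Tom's statement is true, so Tom is a sage.

Kofi: fool, Isla: sage, Quinn: fool, Ximena: sage, Tom: sage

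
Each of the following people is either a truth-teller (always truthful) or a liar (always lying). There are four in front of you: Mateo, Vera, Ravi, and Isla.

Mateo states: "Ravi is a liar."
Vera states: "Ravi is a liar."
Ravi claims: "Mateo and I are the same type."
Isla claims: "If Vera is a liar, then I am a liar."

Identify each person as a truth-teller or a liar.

Mateo: truth-teller, Vera: truth-teller, Ravi: liar, Isla: truth-teller

Consider Mateo. Suppose Mateo is a liar.
Then whichever role Ravi has, Ravi's statement has the wrong truth value — contradiction.
So Mateo is a truth-teller.
Consider Vera. Suppose Vera is a liar.
Then whichever role Isla has, Isla's statement has the wrong truth value — contradiction.
So Vera is a truth-teller.
With that fixed, Isla's statement is true, so Isla is a truth-teller.
Consider Ravi. Suppose Ravi is a truth-teller.
Then Mateo's statement comes out false, contradicting Mateo being a truth-teller.
So Ravi is a liar.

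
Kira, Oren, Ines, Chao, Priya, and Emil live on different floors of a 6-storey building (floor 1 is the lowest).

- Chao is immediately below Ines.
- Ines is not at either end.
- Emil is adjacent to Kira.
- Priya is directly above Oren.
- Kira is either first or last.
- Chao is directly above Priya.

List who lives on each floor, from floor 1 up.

Oren, Priya, Chao, Ines, Emil, Kira

From clue 1: Ines is in {2,3,4,5,6}.
From clues 1–2: Ines is in {2,3,4,5}.
From clues 1–4: Ines is in {2,4}.
From clues 1–5: Kira is in {1,6}.
From clues 1–6: Oren → floor 1, Priya → floor 2, Chao → floor 3, Ines → floor 4, Emil → floor 5, Kira → floor 6.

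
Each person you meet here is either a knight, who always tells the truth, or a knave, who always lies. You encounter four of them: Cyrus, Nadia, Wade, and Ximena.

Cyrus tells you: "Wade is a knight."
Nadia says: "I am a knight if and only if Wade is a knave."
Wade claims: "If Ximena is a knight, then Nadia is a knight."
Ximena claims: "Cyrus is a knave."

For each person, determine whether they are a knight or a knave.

Consider Cyrus. Suppose Cyrus is a knight.
Then no assignment of the remaining roles makes every statement match its speaker's type — contradiction.
So Cyrus is a knave.
With that fixed, Ximena's statement is true, so Ximena is a knight.
Consider Nadia. Suppose Nadia is a knight.
Then no assignment of the remaining roles makes every statement match its speaker's type — contradiction.
So Nadia is a knave.
With that fixed, Wade's statement is false, so Wade is a knave.

Cyrus: knave, Nadia: knave, Wade: knave, Ximena: knight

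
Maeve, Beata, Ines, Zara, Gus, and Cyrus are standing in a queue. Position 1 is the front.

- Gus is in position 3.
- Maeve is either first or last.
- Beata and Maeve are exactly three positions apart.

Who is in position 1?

With clue 1, Gus is ruled out for position 1.
With clues 1–3, Beata, Cyrus, Ines, and Zara are ruled out for position 1.
So position 1 is Maeve.

Maeve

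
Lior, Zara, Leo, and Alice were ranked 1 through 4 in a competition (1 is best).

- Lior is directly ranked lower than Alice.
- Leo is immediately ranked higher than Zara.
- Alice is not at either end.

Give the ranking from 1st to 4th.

From clue 1: Lior is in {2,3,4}.
From clues 1–2: Lior is in {2,4}.
From clues 1–3: Leo → rank 1, Zara → rank 2, Alice → rank 3, Lior → rank 4.

Leo, Zara, Alice, Lior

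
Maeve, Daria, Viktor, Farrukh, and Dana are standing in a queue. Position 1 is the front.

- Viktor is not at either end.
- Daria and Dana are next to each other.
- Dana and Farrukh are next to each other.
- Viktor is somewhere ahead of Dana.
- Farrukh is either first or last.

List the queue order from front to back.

From clue 1: Viktor is in {2,3,4}.
From clues 1–3: Maeve is in {1,5}.
From clues 1–4: Maeve → position 1, Viktor → position 2, Dana → position 4.
From clues 1–5: Daria → position 3, Farrukh → position 5.

Maeve, Viktor, Daria, Dana, Farrukh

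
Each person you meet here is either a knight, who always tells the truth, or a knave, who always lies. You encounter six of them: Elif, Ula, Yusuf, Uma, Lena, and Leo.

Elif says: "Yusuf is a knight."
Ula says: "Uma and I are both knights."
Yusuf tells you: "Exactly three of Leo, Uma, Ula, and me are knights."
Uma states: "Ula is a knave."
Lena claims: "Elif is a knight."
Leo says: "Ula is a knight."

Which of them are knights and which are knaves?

Consider Elif. Suppose Elif is a knight.
Then no assignment of the remaining roles makes every statement match its speaker's type — contradiction.
So Elif is a knave.
With that fixed, Lena's statement is false, so Lena is a knave.
Consider Ula. Suppose Ula is a knight.
Then no assignment of the remaining roles makes every statement match its speaker's type — contradiction.
So Ula is a knave.
With that fixed, Uma's statement is true, so Uma is a knight.
With that fixed, Leo's statement is false, so Leo is a knave.
With that fixed, Yusuf's statement is false, so Yusuf is a knave.

Elif: knave, Ula: knave, Yusuf: knave, Uma: knight, Lena: knave, Leo: knave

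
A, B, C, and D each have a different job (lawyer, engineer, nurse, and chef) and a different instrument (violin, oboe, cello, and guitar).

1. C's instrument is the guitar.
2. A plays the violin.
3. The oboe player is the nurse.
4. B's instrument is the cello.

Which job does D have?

With clues 1–4, chef, engineer, and lawyer are impossible for D's job.
That leaves nurse.

nurse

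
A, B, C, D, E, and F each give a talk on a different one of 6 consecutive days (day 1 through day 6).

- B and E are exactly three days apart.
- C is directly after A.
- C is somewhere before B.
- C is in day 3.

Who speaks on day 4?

B

With clues 1–3, E is ruled out for day 4.
With clues 1–4, A, C, D, and F are ruled out for day 4.
So day 4 is B.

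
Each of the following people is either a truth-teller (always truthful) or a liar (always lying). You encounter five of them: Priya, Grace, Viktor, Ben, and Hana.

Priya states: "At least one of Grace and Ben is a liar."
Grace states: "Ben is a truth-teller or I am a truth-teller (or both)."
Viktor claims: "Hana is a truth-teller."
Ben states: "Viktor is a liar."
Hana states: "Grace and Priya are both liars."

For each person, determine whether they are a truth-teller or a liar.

Priya: liar, Grace: truth-teller, Viktor: liar, Ben: truth-teller, Hana: liar

Consider Priya. Suppose Priya is a truth-teller.
Then no assignment of the remaining roles makes every statement match its speaker's type — contradiction.
So Priya is a liar.
Consider Grace. Suppose Grace is a liar.
Then Priya's statement comes out true, contradicting Priya being a liar.
So Grace is a truth-teller.
With that fixed, Hana's statement is false, so Hana is a liar.
With that fixed, Viktor's statement is false, so Viktor is a liar.
With that fixed, Ben's statement is true, so Ben is a truth-teller.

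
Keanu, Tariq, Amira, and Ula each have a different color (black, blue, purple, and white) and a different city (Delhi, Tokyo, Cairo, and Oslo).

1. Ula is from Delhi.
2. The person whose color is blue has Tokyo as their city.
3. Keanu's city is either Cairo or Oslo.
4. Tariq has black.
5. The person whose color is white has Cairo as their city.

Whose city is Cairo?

Clue 1 rules out Ula for the one with city Cairo.
With clues 1–4, Amira is impossible for the one with city Cairo.
With clues 1–5, Tariq is impossible for the one with city Cairo.
That leaves Keanu.

Keanu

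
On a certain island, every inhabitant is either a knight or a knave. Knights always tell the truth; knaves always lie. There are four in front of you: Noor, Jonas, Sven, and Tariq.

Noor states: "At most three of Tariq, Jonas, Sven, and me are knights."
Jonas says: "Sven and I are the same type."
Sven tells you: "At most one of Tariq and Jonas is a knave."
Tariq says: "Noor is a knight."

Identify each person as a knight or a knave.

Consider Noor. Suppose Noor is a knave.
Then Noor's own statement would have to be false, but it can't be — contradiction.
So Noor is a knight.
With that fixed, Tariq's statement is true, so Tariq is a knight.
With that fixed, Sven's statement is true, so Sven is a knight.
Consider Jonas. Suppose Jonas is a knight.
Then Noor's statement comes out false, contradicting Noor being a knight.
So Jonas is a knave.

Noor: knight, Jonas: knave, Sven: knight, Tariq: knight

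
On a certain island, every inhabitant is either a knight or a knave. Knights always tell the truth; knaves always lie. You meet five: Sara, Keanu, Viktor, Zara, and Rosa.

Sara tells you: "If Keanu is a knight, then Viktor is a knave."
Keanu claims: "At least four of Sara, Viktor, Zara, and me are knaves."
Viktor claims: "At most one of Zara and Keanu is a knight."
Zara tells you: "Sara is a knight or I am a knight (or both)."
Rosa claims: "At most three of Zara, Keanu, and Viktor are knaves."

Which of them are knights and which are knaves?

Regardless of anyone's role, Rosa's statement is true, so Rosa is a knight.
Consider Sara. Suppose Sara is a knave.
Then no assignment of the remaining roles makes every statement match its speaker's type — contradiction.
So Sara is a knight.
With that fixed, Keanu's statement is false, so Keanu is a knave.
With that fixed, Viktor's statement is true, so Viktor is a knight.
With that fixed, Zara's statement is true, so Zara is a knight.

Sara: knight, Keanu: knave, Viktor: knight, Zara: knight, Rosa: knight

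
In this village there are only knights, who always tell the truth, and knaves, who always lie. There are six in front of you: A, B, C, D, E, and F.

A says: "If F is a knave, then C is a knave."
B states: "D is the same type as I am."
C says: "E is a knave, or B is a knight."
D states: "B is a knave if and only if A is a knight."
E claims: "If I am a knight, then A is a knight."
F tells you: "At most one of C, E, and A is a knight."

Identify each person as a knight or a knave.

A: knight, B: knave, C: knave, D: knight, E: knight, F: knave

Consider A. Suppose A is a knave.
Then whichever role E has, E's statement has the wrong truth value — contradiction.
So A is a knight.
With that fixed, E's statement is true, so E is a knight.
With that fixed, F's statement is false, so F is a knave.
Consider B. Suppose B is a knight.
Then no assignment of the remaining roles makes every statement match its speaker's type — contradiction.
So B is a knave.
With that fixed, C's statement is false, so C is a knave.
With that fixed, D's statement is true, so D is a knight.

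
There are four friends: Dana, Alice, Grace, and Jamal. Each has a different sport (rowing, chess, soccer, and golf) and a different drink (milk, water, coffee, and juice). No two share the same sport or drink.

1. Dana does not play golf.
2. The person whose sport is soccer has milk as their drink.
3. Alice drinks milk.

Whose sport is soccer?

With clues 1–3, Dana, Grace, and Jamal are impossible for the one with sport soccer.
That leaves Alice.

Alice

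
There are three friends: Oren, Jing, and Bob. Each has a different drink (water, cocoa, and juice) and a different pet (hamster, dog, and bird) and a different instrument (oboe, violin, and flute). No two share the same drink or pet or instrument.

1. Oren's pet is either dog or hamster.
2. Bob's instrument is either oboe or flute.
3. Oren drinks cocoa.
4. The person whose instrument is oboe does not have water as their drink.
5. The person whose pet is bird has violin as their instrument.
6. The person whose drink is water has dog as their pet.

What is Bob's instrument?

flute

With clues 1–2, violin is impossible for Bob's instrument.
With clues 1–6, oboe is impossible for Bob's instrument.
That leaves flute.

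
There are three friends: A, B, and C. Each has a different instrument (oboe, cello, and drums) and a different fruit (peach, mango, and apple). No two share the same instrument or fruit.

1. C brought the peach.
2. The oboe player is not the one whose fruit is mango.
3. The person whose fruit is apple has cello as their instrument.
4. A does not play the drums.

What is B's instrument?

drums

With clues 1–3, oboe is impossible for B's instrument.
With clues 1–4, cello is impossible for B's instrument.
That leaves drums.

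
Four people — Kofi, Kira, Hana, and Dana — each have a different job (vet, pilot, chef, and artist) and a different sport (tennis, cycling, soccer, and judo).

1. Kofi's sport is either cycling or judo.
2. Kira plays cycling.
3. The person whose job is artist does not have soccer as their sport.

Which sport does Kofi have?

judo

Clue 1 rules out soccer and tennis for Kofi's sport.
With clues 1–2, cycling is impossible for Kofi's sport.
That leaves judo.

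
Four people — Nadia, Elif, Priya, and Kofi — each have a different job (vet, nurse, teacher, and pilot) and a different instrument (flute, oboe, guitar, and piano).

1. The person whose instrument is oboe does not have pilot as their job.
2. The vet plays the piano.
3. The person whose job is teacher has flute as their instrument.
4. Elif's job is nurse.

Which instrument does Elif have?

oboe

With clues 1–4, flute, guitar, and piano are impossible for Elif's instrument.
That leaves oboe.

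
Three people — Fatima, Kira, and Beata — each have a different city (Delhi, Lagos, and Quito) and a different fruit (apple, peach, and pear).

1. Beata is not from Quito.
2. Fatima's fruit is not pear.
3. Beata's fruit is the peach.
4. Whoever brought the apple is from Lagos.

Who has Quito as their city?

Kira

Clue 1 rules out Beata for the one with city Quito.
With clues 1–4, Fatima is impossible for the one with city Quito.
That leaves Kira.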